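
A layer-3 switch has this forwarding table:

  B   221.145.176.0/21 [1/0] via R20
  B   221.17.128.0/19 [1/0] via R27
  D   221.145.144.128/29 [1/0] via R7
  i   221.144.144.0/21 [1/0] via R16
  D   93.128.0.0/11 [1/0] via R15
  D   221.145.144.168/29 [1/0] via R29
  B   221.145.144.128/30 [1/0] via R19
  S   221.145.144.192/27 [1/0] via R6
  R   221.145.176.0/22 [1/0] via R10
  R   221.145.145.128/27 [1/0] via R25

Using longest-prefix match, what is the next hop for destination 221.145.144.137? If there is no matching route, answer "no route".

No entry's prefix contains 221.145.144.137; there is no default route.

no route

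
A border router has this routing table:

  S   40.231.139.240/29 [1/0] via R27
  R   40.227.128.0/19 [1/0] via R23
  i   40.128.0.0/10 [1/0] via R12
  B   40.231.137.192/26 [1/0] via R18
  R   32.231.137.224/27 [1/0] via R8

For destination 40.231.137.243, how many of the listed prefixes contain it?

1

Prefixes containing 40.231.137.243:
  40.231.137.192/26 (40.231.137.192 - 40.231.137.255)
Total matching entries: 1.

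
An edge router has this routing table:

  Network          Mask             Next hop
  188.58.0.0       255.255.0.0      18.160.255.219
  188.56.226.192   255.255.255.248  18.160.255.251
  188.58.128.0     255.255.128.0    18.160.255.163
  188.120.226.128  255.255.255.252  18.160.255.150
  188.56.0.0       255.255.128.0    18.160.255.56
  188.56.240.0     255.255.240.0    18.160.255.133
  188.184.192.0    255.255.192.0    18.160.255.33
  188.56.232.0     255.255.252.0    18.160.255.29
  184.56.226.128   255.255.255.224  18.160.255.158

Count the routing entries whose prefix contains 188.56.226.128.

No listed prefix contains 188.56.226.128.
Total matching entries: 0.

0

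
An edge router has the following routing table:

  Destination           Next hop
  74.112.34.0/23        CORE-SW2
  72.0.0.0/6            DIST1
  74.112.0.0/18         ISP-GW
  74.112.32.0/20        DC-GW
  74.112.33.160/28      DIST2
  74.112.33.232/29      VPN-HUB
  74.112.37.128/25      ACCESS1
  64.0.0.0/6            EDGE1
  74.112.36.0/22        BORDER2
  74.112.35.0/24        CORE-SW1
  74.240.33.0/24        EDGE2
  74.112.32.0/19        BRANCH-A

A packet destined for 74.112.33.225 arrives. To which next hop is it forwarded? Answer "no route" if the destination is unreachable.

Routes whose prefix contains 74.112.33.225:
  72.0.0.0/6 (72.0.0.0 - 75.255.255.255) -> DIST1
  74.112.0.0/18 (74.112.0.0 - 74.112.63.255) -> ISP-GW
  74.112.32.0/19 (74.112.32.0 - 74.112.63.255) -> BRANCH-A
  74.112.32.0/20 (74.112.32.0 - 74.112.47.255) -> DC-GW
More-specific entries that do NOT match:
  74.112.33.232/29 (74.112.33.232 - 74.112.33.239) does not contain 74.112.33.225
  74.112.33.160/28 (74.112.33.160 - 74.112.33.175) does not contain 74.112.33.225
  74.112.37.128/25 (74.112.37.128 - 74.112.37.255) does not contain 74.112.33.225
  74.112.35.0/24 (74.112.35.0 - 74.112.35.255) does not contain 74.112.33.225
  74.240.33.0/24 (74.240.33.0 - 74.240.33.255) does not contain 74.112.33.225
  74.112.34.0/23 (74.112.34.0 - 74.112.35.255) does not contain 74.112.33.225
  74.112.36.0/22 (74.112.36.0 - 74.112.39.255) does not contain 74.112.33.225
Longest matching prefix is /20 -> next hop DC-GW.

DC-GW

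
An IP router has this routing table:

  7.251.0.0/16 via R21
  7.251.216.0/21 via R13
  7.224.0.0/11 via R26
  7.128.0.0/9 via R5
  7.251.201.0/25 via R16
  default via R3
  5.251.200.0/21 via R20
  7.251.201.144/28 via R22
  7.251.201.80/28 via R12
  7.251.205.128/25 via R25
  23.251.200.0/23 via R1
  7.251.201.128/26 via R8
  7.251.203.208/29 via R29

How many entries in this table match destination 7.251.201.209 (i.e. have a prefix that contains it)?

Prefixes containing 7.251.201.209:
  0.0.0.0/0 (default, matches everything)
  7.128.0.0/9 (7.128.0.0 - 7.255.255.255)
  7.224.0.0/11 (7.224.0.0 - 7.255.255.255)
  7.251.0.0/16 (7.251.0.0 - 7.251.255.255)
Total matching entries: 4.

4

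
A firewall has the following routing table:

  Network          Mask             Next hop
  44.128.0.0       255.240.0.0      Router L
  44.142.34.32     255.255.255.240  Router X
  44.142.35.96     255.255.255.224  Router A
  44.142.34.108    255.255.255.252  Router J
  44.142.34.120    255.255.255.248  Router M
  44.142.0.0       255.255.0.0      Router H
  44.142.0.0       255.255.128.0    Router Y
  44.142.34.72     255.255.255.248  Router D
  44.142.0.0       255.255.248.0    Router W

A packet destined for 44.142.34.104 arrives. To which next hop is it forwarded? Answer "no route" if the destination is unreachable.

Router Y

Routes whose prefix contains 44.142.34.104:
  44.128.0.0/12 (44.128.0.0 - 44.143.255.255) -> Router L
  44.142.0.0/16 (44.142.0.0 - 44.142.255.255) -> Router H
  44.142.0.0/17 (44.142.0.0 - 44.142.127.255) -> Router Y
More-specific entries that do NOT match:
  44.142.34.108/30 (44.142.34.108 - 44.142.34.111) does not contain 44.142.34.104
  44.142.34.120/29 (44.142.34.120 - 44.142.34.127) does not contain 44.142.34.104
  44.142.34.72/29 (44.142.34.72 - 44.142.34.79) does not contain 44.142.34.104
  44.142.34.32/28 (44.142.34.32 - 44.142.34.47) does not contain 44.142.34.104
  44.142.35.96/27 (44.142.35.96 - 44.142.35.127) does not contain 44.142.34.104
  44.142.0.0/21 (44.142.0.0 - 44.142.7.255) does not contain 44.142.34.104
Longest matching prefix is /17 -> next hop Router Y.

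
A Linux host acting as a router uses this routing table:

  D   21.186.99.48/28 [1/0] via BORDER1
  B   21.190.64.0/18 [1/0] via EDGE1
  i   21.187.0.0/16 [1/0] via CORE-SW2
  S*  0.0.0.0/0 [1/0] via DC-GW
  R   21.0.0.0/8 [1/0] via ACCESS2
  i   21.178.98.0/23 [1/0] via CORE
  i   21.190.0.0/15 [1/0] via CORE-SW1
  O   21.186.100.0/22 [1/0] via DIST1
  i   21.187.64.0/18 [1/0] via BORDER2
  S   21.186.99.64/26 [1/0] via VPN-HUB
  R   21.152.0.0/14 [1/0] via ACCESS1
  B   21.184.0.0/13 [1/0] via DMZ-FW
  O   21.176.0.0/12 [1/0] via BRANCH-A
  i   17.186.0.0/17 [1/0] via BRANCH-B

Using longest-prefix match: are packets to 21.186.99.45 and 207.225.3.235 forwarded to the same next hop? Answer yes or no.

21.186.99.45: longest match 21.184.0.0/13 -> DMZ-FW
207.225.3.235: longest match 0.0.0.0/0 -> DC-GW

no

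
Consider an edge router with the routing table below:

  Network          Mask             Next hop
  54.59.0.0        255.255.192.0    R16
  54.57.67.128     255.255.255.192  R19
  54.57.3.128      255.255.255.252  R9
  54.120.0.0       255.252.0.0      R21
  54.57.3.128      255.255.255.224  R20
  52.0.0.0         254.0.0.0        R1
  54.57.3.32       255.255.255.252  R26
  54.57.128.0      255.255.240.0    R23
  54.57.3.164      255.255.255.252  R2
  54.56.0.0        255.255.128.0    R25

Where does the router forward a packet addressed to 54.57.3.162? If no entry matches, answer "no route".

no route

No entry's prefix contains 54.57.3.162; there is no default route.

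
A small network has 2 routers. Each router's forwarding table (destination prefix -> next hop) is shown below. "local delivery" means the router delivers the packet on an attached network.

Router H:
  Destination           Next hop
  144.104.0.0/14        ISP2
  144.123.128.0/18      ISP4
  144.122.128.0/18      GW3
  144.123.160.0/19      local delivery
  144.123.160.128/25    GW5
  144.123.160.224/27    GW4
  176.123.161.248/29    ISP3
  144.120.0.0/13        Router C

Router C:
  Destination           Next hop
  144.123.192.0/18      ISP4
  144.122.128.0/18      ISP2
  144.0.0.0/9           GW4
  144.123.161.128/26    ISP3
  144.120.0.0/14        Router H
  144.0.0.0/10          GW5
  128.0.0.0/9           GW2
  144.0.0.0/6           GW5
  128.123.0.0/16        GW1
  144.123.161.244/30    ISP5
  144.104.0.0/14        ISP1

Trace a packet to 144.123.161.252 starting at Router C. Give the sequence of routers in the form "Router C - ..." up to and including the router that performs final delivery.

Router C - Router H

At Router C: longest match for 144.123.161.252 is 144.120.0.0/14 -> Router H
At Router H: longest match for 144.123.161.252 is 144.123.160.0/19 -> local delivery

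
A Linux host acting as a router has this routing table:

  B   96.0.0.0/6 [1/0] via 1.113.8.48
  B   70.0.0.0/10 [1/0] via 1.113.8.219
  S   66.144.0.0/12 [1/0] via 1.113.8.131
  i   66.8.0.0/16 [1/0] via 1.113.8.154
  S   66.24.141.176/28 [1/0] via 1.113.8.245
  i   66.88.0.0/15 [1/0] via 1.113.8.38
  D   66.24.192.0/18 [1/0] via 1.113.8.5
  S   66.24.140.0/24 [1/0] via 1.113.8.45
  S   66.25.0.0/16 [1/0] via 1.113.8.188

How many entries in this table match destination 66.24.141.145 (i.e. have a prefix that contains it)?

No listed prefix contains 66.24.141.145.
Total matching entries: 0.

0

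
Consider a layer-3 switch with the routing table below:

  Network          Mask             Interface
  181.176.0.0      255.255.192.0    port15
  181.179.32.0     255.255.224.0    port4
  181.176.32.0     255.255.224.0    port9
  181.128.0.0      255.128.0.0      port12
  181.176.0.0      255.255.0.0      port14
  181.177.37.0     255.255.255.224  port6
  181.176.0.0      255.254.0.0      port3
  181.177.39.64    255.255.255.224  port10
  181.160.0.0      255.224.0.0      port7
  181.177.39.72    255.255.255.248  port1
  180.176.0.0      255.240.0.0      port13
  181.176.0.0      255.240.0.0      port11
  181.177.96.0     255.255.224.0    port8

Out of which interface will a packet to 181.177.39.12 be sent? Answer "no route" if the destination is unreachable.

Routes whose prefix contains 181.177.39.12:
  181.128.0.0/9 (181.128.0.0 - 181.255.255.255) -> port12
  181.160.0.0/11 (181.160.0.0 - 181.191.255.255) -> port7
  181.176.0.0/12 (181.176.0.0 - 181.191.255.255) -> port11
  181.176.0.0/15 (181.176.0.0 - 181.177.255.255) -> port3
More-specific entries that do NOT match:
  181.177.39.72/29 (181.177.39.72 - 181.177.39.79) does not contain 181.177.39.12
  181.177.37.0/27 (181.177.37.0 - 181.177.37.31) does not contain 181.177.39.12
  181.177.39.64/27 (181.177.39.64 - 181.177.39.95) does not contain 181.177.39.12
  181.179.32.0/19 (181.179.32.0 - 181.179.63.255) does not contain 181.177.39.12
  181.176.32.0/19 (181.176.32.0 - 181.176.63.255) does not contain 181.177.39.12
  181.177.96.0/19 (181.177.96.0 - 181.177.127.255) does not contain 181.177.39.12
  181.176.0.0/18 (181.176.0.0 - 181.176.63.255) does not contain 181.177.39.12
  181.176.0.0/16 (181.176.0.0 - 181.176.255.255) does not contain 181.177.39.12
Longest matching prefix is /15 -> interface port3.

port3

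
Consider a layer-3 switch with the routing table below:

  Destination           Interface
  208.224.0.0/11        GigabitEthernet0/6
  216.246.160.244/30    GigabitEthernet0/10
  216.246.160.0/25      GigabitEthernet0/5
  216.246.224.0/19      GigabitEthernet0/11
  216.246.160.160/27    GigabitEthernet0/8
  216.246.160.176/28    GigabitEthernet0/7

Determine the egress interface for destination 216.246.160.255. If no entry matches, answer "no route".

no route

No entry's prefix contains 216.246.160.255; there is no default route.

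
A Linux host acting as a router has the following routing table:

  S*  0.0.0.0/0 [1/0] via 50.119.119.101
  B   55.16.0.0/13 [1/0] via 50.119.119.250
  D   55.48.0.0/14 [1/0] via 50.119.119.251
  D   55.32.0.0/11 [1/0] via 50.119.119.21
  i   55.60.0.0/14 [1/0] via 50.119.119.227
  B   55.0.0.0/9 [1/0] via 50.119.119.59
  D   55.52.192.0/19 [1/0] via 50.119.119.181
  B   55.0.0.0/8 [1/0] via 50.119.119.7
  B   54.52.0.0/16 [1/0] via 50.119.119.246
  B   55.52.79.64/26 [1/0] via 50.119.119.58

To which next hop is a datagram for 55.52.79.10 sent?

Routes whose prefix contains 55.52.79.10:
  0.0.0.0/0 (default, matches everything) -> 50.119.119.101
  55.0.0.0/8 (55.0.0.0 - 55.255.255.255) -> 50.119.119.7
  55.0.0.0/9 (55.0.0.0 - 55.127.255.255) -> 50.119.119.59
  55.32.0.0/11 (55.32.0.0 - 55.63.255.255) -> 50.119.119.21
More-specific entries that do NOT match:
  55.52.79.64/26 (55.52.79.64 - 55.52.79.127) does not contain 55.52.79.10
  55.52.192.0/19 (55.52.192.0 - 55.52.223.255) does not contain 55.52.79.10
  54.52.0.0/16 (54.52.0.0 - 54.52.255.255) does not contain 55.52.79.10
  55.48.0.0/14 (55.48.0.0 - 55.51.255.255) does not contain 55.52.79.10
  55.60.0.0/14 (55.60.0.0 - 55.63.255.255) does not contain 55.52.79.10
  55.16.0.0/13 (55.16.0.0 - 55.23.255.255) does not contain 55.52.79.10
Longest matching prefix is /11 -> next hop 50.119.119.21.

50.119.119.21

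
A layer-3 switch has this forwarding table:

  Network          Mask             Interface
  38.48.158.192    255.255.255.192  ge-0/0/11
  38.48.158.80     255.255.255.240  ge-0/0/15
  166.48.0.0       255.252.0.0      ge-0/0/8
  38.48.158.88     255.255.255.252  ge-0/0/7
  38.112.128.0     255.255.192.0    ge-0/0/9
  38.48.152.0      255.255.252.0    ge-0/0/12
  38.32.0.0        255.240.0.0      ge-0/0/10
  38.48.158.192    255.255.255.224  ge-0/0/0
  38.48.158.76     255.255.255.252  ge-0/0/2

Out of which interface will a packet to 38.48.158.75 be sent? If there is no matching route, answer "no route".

No entry's prefix contains 38.48.158.75; there is no default route.

no route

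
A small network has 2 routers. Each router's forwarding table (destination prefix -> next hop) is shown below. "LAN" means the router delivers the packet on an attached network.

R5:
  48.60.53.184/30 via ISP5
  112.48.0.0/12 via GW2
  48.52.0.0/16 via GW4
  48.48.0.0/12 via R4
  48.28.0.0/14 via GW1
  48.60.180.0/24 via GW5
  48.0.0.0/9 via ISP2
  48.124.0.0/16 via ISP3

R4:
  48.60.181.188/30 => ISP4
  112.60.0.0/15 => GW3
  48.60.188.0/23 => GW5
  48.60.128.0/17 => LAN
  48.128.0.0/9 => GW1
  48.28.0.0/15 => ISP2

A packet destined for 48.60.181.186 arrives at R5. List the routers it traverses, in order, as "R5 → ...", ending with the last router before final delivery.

At R5: longest match for 48.60.181.186 is 48.48.0.0/12 -> R4
At R4: longest match for 48.60.181.186 is 48.60.128.0/17 -> LAN

R5 → R4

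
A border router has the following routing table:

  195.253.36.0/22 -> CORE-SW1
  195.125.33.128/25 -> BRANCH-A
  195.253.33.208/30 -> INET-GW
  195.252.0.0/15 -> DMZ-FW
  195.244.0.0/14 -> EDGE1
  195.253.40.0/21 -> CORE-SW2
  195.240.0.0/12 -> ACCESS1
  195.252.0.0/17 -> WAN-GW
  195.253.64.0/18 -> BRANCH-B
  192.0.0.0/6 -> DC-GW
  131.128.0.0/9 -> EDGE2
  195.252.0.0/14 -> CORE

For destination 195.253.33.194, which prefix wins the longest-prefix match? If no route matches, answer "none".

195.252.0.0/15

Entries matching 195.253.33.194:
  192.0.0.0/6 (192.0.0.0 - 195.255.255.255)
  195.240.0.0/12 (195.240.0.0 - 195.255.255.255)
  195.252.0.0/14 (195.252.0.0 - 195.255.255.255)
  195.252.0.0/15 (195.252.0.0 - 195.253.255.255)
Most specific is 195.252.0.0/15.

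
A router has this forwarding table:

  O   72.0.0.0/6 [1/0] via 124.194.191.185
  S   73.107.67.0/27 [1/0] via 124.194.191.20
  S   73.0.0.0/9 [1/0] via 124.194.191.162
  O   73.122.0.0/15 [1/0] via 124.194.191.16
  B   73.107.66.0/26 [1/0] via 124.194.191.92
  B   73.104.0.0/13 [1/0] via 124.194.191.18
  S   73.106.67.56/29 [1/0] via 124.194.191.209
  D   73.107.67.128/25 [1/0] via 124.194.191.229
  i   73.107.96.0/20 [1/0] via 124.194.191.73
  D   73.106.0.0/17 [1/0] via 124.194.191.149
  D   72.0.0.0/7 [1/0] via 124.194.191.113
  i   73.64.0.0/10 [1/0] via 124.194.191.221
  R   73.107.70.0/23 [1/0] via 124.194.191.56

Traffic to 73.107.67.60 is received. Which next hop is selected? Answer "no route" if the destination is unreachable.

124.194.191.18

Routes whose prefix contains 73.107.67.60:
  72.0.0.0/6 (72.0.0.0 - 75.255.255.255) -> 124.194.191.185
  72.0.0.0/7 (72.0.0.0 - 73.255.255.255) -> 124.194.191.113
  73.0.0.0/9 (73.0.0.0 - 73.127.255.255) -> 124.194.191.162
  73.64.0.0/10 (73.64.0.0 - 73.127.255.255) -> 124.194.191.221
  73.104.0.0/13 (73.104.0.0 - 73.111.255.255) -> 124.194.191.18
More-specific entries that do NOT match:
  73.106.67.56/29 (73.106.67.56 - 73.106.67.63) does not contain 73.107.67.60
  73.107.67.0/27 (73.107.67.0 - 73.107.67.31) does not contain 73.107.67.60
  73.107.66.0/26 (73.107.66.0 - 73.107.66.63) does not contain 73.107.67.60
  73.107.67.128/25 (73.107.67.128 - 73.107.67.255) does not contain 73.107.67.60
  73.107.70.0/23 (73.107.70.0 - 73.107.71.255) does not contain 73.107.67.60
  73.107.96.0/20 (73.107.96.0 - 73.107.111.255) does not contain 73.107.67.60
  73.106.0.0/17 (73.106.0.0 - 73.106.127.255) does not contain 73.107.67.60
  73.122.0.0/15 (73.122.0.0 - 73.123.255.255) does not contain 73.107.67.60
Longest matching prefix is /13 -> next hop 124.194.191.18.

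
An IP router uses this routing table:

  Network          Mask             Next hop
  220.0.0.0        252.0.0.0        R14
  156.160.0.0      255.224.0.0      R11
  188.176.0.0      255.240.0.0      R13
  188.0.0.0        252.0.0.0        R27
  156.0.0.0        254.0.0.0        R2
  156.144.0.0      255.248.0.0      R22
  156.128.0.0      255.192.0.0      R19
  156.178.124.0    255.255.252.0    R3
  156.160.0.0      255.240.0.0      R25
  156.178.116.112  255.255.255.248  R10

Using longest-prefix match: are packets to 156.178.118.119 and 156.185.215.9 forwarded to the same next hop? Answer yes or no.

156.178.118.119: longest match 156.160.0.0/11 -> R11
156.185.215.9: longest match 156.160.0.0/11 -> R11

yes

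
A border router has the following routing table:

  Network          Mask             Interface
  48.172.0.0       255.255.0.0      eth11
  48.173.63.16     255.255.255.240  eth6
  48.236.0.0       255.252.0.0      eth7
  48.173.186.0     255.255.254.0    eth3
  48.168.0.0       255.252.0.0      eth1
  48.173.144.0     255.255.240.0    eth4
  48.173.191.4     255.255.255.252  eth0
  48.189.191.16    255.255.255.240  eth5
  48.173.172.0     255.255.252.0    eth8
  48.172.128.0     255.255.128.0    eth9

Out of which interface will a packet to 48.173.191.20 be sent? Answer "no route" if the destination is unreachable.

no route

No entry's prefix contains 48.173.191.20; there is no default route.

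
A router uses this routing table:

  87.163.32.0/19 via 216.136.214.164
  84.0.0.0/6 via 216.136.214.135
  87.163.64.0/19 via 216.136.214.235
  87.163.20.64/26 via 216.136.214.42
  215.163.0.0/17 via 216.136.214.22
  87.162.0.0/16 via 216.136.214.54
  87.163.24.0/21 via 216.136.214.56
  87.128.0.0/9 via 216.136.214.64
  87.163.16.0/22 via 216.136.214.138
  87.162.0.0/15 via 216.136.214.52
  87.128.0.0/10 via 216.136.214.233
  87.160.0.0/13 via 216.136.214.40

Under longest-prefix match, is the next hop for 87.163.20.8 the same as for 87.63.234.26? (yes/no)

no

87.163.20.8: longest match 87.162.0.0/15 -> 216.136.214.52
87.63.234.26: longest match 84.0.0.0/6 -> 216.136.214.135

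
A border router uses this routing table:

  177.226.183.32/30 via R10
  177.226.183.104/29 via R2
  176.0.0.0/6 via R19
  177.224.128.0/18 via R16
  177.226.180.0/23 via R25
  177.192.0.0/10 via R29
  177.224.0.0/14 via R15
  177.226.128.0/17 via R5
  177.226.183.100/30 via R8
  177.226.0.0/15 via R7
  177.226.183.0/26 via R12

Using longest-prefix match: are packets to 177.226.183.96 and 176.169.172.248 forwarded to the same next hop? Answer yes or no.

no

177.226.183.96: longest match 177.226.128.0/17 -> R5
176.169.172.248: longest match 176.0.0.0/6 -> R19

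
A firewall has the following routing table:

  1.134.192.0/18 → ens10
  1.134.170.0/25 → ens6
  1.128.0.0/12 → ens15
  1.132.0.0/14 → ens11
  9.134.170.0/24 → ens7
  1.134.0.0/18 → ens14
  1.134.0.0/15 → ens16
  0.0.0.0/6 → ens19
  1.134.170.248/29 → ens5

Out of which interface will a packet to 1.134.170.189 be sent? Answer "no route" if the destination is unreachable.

ens16

Routes whose prefix contains 1.134.170.189:
  0.0.0.0/6 (0.0.0.0 - 3.255.255.255) -> ens19
  1.128.0.0/12 (1.128.0.0 - 1.143.255.255) -> ens15
  1.132.0.0/14 (1.132.0.0 - 1.135.255.255) -> ens11
  1.134.0.0/15 (1.134.0.0 - 1.135.255.255) -> ens16
More-specific entries that do NOT match:
  1.134.170.248/29 (1.134.170.248 - 1.134.170.255) does not contain 1.134.170.189
  1.134.170.0/25 (1.134.170.0 - 1.134.170.127) does not contain 1.134.170.189
  9.134.170.0/24 (9.134.170.0 - 9.134.170.255) does not contain 1.134.170.189
  1.134.192.0/18 (1.134.192.0 - 1.134.255.255) does not contain 1.134.170.189
  1.134.0.0/18 (1.134.0.0 - 1.134.63.255) does not contain 1.134.170.189
Longest matching prefix is /15 -> interface ens16.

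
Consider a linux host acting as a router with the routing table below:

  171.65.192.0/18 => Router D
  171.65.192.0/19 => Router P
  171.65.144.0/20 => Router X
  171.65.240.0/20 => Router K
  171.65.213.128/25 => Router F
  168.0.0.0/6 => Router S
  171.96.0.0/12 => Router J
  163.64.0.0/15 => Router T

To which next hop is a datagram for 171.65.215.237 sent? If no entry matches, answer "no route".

Router P

Routes whose prefix contains 171.65.215.237:
  168.0.0.0/6 (168.0.0.0 - 171.255.255.255) -> Router S
  171.65.192.0/18 (171.65.192.0 - 171.65.255.255) -> Router D
  171.65.192.0/19 (171.65.192.0 - 171.65.223.255) -> Router P
More-specific entries that do NOT match:
  171.65.213.128/25 (171.65.213.128 - 171.65.213.255) does not contain 171.65.215.237
  171.65.144.0/20 (171.65.144.0 - 171.65.159.255) does not contain 171.65.215.237
  171.65.240.0/20 (171.65.240.0 - 171.65.255.255) does not contain 171.65.215.237
Longest matching prefix is /19 -> next hop Router P.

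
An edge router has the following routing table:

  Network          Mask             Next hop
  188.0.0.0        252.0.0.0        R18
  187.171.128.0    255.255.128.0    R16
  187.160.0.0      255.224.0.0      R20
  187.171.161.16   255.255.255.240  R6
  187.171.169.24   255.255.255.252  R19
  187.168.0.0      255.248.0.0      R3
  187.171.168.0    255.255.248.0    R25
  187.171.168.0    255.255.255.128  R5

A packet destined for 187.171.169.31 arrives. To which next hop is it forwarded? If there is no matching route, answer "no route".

Routes whose prefix contains 187.171.169.31:
  187.160.0.0/11 (187.160.0.0 - 187.191.255.255) -> R20
  187.168.0.0/13 (187.168.0.0 - 187.175.255.255) -> R3
  187.171.128.0/17 (187.171.128.0 - 187.171.255.255) -> R16
  187.171.168.0/21 (187.171.168.0 - 187.171.175.255) -> R25
More-specific entries that do NOT match:
  187.171.169.24/30 (187.171.169.24 - 187.171.169.27) does not contain 187.171.169.31
  187.171.161.16/28 (187.171.161.16 - 187.171.161.31) does not contain 187.171.169.31
  187.171.168.0/25 (187.171.168.0 - 187.171.168.127) does not contain 187.171.169.31
Longest matching prefix is /21 -> next hop R25.

R25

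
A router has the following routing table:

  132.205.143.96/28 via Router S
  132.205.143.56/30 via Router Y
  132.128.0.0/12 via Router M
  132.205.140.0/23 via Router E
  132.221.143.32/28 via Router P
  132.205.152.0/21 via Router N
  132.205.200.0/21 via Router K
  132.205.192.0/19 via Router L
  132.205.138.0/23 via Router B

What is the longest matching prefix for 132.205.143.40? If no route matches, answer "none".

132.205.143.40 is outside every listed prefix and there is no default route.

none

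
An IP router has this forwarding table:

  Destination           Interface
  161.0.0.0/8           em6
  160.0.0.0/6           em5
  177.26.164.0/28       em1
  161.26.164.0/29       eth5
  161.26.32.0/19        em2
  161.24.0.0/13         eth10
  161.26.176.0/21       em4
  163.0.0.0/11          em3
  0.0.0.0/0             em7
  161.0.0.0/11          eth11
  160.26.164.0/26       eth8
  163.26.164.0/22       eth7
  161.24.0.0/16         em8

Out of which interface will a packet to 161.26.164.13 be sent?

eth10

Routes whose prefix contains 161.26.164.13:
  0.0.0.0/0 (default, matches everything) -> em7
  160.0.0.0/6 (160.0.0.0 - 163.255.255.255) -> em5
  161.0.0.0/8 (161.0.0.0 - 161.255.255.255) -> em6
  161.0.0.0/11 (161.0.0.0 - 161.31.255.255) -> eth11
  161.24.0.0/13 (161.24.0.0 - 161.31.255.255) -> eth10
More-specific entries that do NOT match:
  161.26.164.0/29 (161.26.164.0 - 161.26.164.7) does not contain 161.26.164.13
  177.26.164.0/28 (177.26.164.0 - 177.26.164.15) does not contain 161.26.164.13
  160.26.164.0/26 (160.26.164.0 - 160.26.164.63) does not contain 161.26.164.13
  163.26.164.0/22 (163.26.164.0 - 163.26.167.255) does not contain 161.26.164.13
  161.26.176.0/21 (161.26.176.0 - 161.26.183.255) does not contain 161.26.164.13
  161.26.32.0/19 (161.26.32.0 - 161.26.63.255) does not contain 161.26.164.13
  161.24.0.0/16 (161.24.0.0 - 161.24.255.255) does not contain 161.26.164.13
Longest matching prefix is /13 -> interface eth10.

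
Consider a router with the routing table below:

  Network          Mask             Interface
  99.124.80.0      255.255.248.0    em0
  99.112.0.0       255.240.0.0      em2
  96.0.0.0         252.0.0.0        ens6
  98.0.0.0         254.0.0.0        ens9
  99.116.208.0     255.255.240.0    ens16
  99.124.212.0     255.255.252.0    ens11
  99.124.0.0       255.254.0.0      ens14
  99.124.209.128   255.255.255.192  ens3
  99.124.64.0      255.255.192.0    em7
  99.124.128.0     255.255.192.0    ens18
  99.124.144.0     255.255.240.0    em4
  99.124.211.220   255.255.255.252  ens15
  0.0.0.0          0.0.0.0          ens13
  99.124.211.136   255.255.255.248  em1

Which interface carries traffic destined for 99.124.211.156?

Routes whose prefix contains 99.124.211.156:
  0.0.0.0/0 (default, matches everything) -> ens13
  96.0.0.0/6 (96.0.0.0 - 99.255.255.255) -> ens6
  98.0.0.0/7 (98.0.0.0 - 99.255.255.255) -> ens9
  99.112.0.0/12 (99.112.0.0 - 99.127.255.255) -> em2
  99.124.0.0/15 (99.124.0.0 - 99.125.255.255) -> ens14
More-specific entries that do NOT match:
  99.124.211.220/30 (99.124.211.220 - 99.124.211.223) does not contain 99.124.211.156
  99.124.211.136/29 (99.124.211.136 - 99.124.211.143) does not contain 99.124.211.156
  99.124.209.128/26 (99.124.209.128 - 99.124.209.191) does not contain 99.124.211.156
  99.124.212.0/22 (99.124.212.0 - 99.124.215.255) does not contain 99.124.211.156
  99.124.80.0/21 (99.124.80.0 - 99.124.87.255) does not contain 99.124.211.156
  99.116.208.0/20 (99.116.208.0 - 99.116.223.255) does not contain 99.124.211.156
  99.124.144.0/20 (99.124.144.0 - 99.124.159.255) does not contain 99.124.211.156
  99.124.64.0/18 (99.124.64.0 - 99.124.127.255) does not contain 99.124.211.156
  99.124.128.0/18 (99.124.128.0 - 99.124.191.255) does not contain 99.124.211.156
Longest matching prefix is /15 -> interface ens14.

ens14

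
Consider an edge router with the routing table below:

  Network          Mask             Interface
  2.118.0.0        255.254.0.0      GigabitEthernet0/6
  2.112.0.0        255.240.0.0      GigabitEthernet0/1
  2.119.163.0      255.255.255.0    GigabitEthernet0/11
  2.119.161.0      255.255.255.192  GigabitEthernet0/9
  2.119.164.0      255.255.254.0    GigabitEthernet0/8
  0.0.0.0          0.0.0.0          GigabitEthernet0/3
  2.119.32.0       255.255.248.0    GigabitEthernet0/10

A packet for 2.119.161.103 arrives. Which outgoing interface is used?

GigabitEthernet0/6

Routes whose prefix contains 2.119.161.103:
  0.0.0.0/0 (default, matches everything) -> GigabitEthernet0/3
  2.112.0.0/12 (2.112.0.0 - 2.127.255.255) -> GigabitEthernet0/1
  2.118.0.0/15 (2.118.0.0 - 2.119.255.255) -> GigabitEthernet0/6
More-specific entries that do NOT match:
  2.119.161.0/26 (2.119.161.0 - 2.119.161.63) does not contain 2.119.161.103
  2.119.163.0/24 (2.119.163.0 - 2.119.163.255) does not contain 2.119.161.103
  2.119.164.0/23 (2.119.164.0 - 2.119.165.255) does not contain 2.119.161.103
  2.119.32.0/21 (2.119.32.0 - 2.119.39.255) does not contain 2.119.161.103
Longest matching prefix is /15 -> interface GigabitEthernet0/6.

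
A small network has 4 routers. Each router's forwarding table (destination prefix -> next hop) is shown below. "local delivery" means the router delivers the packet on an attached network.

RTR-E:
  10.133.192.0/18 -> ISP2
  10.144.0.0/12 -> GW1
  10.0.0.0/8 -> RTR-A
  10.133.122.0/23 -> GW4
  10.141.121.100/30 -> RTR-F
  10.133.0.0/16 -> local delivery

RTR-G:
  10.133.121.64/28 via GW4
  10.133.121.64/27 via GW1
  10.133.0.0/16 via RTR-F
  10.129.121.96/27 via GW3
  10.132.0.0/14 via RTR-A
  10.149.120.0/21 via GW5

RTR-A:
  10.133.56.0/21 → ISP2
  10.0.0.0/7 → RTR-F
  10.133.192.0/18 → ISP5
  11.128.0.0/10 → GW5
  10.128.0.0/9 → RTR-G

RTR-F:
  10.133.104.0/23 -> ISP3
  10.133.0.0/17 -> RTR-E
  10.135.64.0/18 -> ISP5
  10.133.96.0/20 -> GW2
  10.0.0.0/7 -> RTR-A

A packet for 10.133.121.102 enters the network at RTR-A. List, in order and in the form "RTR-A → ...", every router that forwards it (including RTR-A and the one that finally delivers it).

RTR-A → RTR-G → RTR-F → RTR-E

At RTR-A: longest match for 10.133.121.102 is 10.128.0.0/9 -> RTR-G
At RTR-G: longest match for 10.133.121.102 is 10.133.0.0/16 -> RTR-F
At RTR-F: longest match for 10.133.121.102 is 10.133.0.0/17 -> RTR-E
At RTR-E: longest match for 10.133.121.102 is 10.133.0.0/16 -> local delivery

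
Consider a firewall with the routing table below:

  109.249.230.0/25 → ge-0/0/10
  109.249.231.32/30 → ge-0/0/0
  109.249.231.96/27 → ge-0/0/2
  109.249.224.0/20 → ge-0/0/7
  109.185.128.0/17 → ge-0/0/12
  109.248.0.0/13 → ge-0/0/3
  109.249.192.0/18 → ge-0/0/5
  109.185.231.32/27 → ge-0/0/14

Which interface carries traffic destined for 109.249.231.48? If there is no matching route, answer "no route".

Routes whose prefix contains 109.249.231.48:
  109.248.0.0/13 (109.248.0.0 - 109.255.255.255) -> ge-0/0/3
  109.249.192.0/18 (109.249.192.0 - 109.249.255.255) -> ge-0/0/5
  109.249.224.0/20 (109.249.224.0 - 109.249.239.255) -> ge-0/0/7
More-specific entries that do NOT match:
  109.249.231.32/30 (109.249.231.32 - 109.249.231.35) does not contain 109.249.231.48
  109.249.231.96/27 (109.249.231.96 - 109.249.231.127) does not contain 109.249.231.48
  109.185.231.32/27 (109.185.231.32 - 109.185.231.63) does not contain 109.249.231.48
  109.249.230.0/25 (109.249.230.0 - 109.249.230.127) does not contain 109.249.231.48
Longest matching prefix is /20 -> interface ge-0/0/7.

ge-0/0/7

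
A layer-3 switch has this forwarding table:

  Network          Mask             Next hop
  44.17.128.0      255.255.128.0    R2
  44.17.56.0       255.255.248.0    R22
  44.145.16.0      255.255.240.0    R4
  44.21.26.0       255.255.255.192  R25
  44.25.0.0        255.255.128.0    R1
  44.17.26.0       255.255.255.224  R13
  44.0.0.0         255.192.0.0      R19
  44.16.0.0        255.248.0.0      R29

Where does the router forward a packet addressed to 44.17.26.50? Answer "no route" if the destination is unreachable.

Routes whose prefix contains 44.17.26.50:
  44.0.0.0/10 (44.0.0.0 - 44.63.255.255) -> R19
  44.16.0.0/13 (44.16.0.0 - 44.23.255.255) -> R29
More-specific entries that do NOT match:
  44.17.26.0/27 (44.17.26.0 - 44.17.26.31) does not contain 44.17.26.50
  44.21.26.0/26 (44.21.26.0 - 44.21.26.63) does not contain 44.17.26.50
  44.17.56.0/21 (44.17.56.0 - 44.17.63.255) does not contain 44.17.26.50
  44.145.16.0/20 (44.145.16.0 - 44.145.31.255) does not contain 44.17.26.50
  44.17.128.0/17 (44.17.128.0 - 44.17.255.255) does not contain 44.17.26.50
  44.25.0.0/17 (44.25.0.0 - 44.25.127.255) does not contain 44.17.26.50
Longest matching prefix is /13 -> next hop R29.

R29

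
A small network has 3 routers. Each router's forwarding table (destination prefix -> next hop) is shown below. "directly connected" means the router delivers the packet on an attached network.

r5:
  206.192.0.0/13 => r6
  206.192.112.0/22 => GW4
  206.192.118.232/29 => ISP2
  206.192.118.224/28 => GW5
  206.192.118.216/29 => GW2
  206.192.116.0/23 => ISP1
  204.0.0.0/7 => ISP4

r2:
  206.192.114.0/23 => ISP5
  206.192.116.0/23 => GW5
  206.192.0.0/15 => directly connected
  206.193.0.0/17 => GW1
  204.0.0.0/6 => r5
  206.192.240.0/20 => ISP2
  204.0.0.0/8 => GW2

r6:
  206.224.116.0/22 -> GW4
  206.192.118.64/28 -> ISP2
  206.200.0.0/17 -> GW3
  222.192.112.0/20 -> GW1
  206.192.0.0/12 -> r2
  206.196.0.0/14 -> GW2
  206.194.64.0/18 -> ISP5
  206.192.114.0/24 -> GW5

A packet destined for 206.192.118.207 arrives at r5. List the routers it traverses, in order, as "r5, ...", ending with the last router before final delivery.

r5, r6, r2

At r5: longest match for 206.192.118.207 is 206.192.0.0/13 -> r6
At r6: longest match for 206.192.118.207 is 206.192.0.0/12 -> r2
At r2: longest match for 206.192.118.207 is 206.192.0.0/15 -> directly connected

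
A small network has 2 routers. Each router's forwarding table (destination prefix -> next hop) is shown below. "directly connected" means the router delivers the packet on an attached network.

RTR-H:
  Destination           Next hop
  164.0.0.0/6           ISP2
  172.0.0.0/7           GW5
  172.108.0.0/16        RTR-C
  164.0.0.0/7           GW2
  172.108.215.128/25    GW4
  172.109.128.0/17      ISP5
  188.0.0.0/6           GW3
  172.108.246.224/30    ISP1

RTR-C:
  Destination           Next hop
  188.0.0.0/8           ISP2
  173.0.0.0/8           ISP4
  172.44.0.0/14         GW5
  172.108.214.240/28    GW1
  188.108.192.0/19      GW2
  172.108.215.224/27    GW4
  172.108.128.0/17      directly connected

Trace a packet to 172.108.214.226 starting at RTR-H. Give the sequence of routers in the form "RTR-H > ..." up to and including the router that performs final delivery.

At RTR-H: longest match for 172.108.214.226 is 172.108.0.0/16 -> RTR-C
At RTR-C: longest match for 172.108.214.226 is 172.108.128.0/17 -> directly connected

RTR-H > RTR-C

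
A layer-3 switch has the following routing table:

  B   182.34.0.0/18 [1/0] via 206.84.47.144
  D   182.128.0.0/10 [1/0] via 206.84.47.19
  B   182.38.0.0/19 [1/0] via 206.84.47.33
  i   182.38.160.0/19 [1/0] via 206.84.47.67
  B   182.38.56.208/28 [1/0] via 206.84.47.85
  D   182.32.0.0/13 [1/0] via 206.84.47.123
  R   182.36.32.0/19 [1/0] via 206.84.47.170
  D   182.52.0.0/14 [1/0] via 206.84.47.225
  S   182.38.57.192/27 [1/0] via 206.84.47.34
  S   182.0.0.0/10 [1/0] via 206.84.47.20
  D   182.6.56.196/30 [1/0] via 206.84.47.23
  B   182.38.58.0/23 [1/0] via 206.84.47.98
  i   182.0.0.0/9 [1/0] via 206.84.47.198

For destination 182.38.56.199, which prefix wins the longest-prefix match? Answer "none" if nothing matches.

182.32.0.0/13

Entries matching 182.38.56.199:
  182.0.0.0/9 (182.0.0.0 - 182.127.255.255)
  182.0.0.0/10 (182.0.0.0 - 182.63.255.255)
  182.32.0.0/13 (182.32.0.0 - 182.39.255.255)
Most specific is 182.32.0.0/13.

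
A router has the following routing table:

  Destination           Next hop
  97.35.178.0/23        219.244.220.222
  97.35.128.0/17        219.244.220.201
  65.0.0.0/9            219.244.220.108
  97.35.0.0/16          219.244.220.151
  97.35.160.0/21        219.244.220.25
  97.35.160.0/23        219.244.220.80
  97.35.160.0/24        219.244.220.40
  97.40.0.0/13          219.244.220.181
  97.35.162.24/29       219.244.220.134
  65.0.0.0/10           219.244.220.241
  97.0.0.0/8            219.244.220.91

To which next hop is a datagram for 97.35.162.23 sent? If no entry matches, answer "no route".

219.244.220.25

Routes whose prefix contains 97.35.162.23:
  97.0.0.0/8 (97.0.0.0 - 97.255.255.255) -> 219.244.220.91
  97.35.0.0/16 (97.35.0.0 - 97.35.255.255) -> 219.244.220.151
  97.35.128.0/17 (97.35.128.0 - 97.35.255.255) -> 219.244.220.201
  97.35.160.0/21 (97.35.160.0 - 97.35.167.255) -> 219.244.220.25
More-specific entries that do NOT match:
  97.35.162.24/29 (97.35.162.24 - 97.35.162.31) does not contain 97.35.162.23
  97.35.160.0/24 (97.35.160.0 - 97.35.160.255) does not contain 97.35.162.23
  97.35.178.0/23 (97.35.178.0 - 97.35.179.255) does not contain 97.35.162.23
  97.35.160.0/23 (97.35.160.0 - 97.35.161.255) does not contain 97.35.162.23
Longest matching prefix is /21 -> next hop 219.244.220.25.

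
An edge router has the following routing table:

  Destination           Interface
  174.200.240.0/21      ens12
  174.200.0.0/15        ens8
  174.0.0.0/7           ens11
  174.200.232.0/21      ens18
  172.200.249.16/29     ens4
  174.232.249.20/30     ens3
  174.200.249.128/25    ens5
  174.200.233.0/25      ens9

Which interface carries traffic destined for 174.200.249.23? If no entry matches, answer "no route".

Routes whose prefix contains 174.200.249.23:
  174.0.0.0/7 (174.0.0.0 - 175.255.255.255) -> ens11
  174.200.0.0/15 (174.200.0.0 - 174.201.255.255) -> ens8
More-specific entries that do NOT match:
  174.232.249.20/30 (174.232.249.20 - 174.232.249.23) does not contain 174.200.249.23
  172.200.249.16/29 (172.200.249.16 - 172.200.249.23) does not contain 174.200.249.23
  174.200.249.128/25 (174.200.249.128 - 174.200.249.255) does not contain 174.200.249.23
  174.200.233.0/25 (174.200.233.0 - 174.200.233.127) does not contain 174.200.249.23
  174.200.240.0/21 (174.200.240.0 - 174.200.247.255) does not contain 174.200.249.23
  174.200.232.0/21 (174.200.232.0 - 174.200.239.255) does not contain 174.200.249.23
Longest matching prefix is /15 -> interface ens8.

ens8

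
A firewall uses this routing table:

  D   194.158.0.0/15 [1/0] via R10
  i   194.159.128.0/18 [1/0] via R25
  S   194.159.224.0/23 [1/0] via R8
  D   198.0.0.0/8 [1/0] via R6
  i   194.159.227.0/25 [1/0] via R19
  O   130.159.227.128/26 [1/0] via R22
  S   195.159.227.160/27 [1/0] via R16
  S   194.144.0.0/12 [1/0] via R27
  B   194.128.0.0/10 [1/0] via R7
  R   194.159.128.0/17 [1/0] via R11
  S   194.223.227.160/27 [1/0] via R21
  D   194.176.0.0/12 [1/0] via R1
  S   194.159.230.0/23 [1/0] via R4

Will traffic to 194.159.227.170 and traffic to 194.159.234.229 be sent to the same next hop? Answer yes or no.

194.159.227.170: longest match 194.159.128.0/17 -> R11
194.159.234.229: longest match 194.159.128.0/17 -> R11

yes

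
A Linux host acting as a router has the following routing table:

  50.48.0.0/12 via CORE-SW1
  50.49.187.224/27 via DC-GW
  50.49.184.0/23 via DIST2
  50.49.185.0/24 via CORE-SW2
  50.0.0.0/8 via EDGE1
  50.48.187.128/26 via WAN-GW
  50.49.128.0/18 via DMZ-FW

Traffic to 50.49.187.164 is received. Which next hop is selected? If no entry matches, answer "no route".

Routes whose prefix contains 50.49.187.164:
  50.0.0.0/8 (50.0.0.0 - 50.255.255.255) -> EDGE1
  50.48.0.0/12 (50.48.0.0 - 50.63.255.255) -> CORE-SW1
  50.49.128.0/18 (50.49.128.0 - 50.49.191.255) -> DMZ-FW
More-specific entries that do NOT match:
  50.49.187.224/27 (50.49.187.224 - 50.49.187.255) does not contain 50.49.187.164
  50.48.187.128/26 (50.48.187.128 - 50.48.187.191) does not contain 50.49.187.164
  50.49.185.0/24 (50.49.185.0 - 50.49.185.255) does not contain 50.49.187.164
  50.49.184.0/23 (50.49.184.0 - 50.49.185.255) does not contain 50.49.187.164
Longest matching prefix is /18 -> next hop DMZ-FW.

DMZ-FW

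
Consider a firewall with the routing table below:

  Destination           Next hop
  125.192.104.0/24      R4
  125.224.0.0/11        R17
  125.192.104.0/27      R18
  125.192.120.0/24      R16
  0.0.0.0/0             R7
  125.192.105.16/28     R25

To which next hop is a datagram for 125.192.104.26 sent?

Routes whose prefix contains 125.192.104.26:
  0.0.0.0/0 (default, matches everything) -> R7
  125.192.104.0/24 (125.192.104.0 - 125.192.104.255) -> R4
  125.192.104.0/27 (125.192.104.0 - 125.192.104.31) -> R18
More-specific entries that do NOT match:
  125.192.105.16/28 (125.192.105.16 - 125.192.105.31) does not contain 125.192.104.26
Longest matching prefix is /27 -> next hop R18.

R18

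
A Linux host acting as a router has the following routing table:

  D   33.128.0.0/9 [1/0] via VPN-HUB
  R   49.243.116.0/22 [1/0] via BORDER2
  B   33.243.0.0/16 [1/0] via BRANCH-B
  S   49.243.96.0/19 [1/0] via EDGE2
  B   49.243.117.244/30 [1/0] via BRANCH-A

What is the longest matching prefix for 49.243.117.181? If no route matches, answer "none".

Entries matching 49.243.117.181:
  49.243.96.0/19 (49.243.96.0 - 49.243.127.255)
  49.243.116.0/22 (49.243.116.0 - 49.243.119.255)
Most specific is 49.243.116.0/22.

49.243.116.0/22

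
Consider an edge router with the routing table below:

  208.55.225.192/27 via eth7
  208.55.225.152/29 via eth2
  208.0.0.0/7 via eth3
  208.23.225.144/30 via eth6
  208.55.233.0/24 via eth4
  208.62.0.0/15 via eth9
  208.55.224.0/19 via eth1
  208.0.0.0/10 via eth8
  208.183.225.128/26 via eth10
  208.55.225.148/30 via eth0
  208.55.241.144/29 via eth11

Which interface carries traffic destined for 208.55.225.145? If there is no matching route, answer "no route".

Routes whose prefix contains 208.55.225.145:
  208.0.0.0/7 (208.0.0.0 - 209.255.255.255) -> eth3
  208.0.0.0/10 (208.0.0.0 - 208.63.255.255) -> eth8
  208.55.224.0/19 (208.55.224.0 - 208.55.255.255) -> eth1
More-specific entries that do NOT match:
  208.23.225.144/30 (208.23.225.144 - 208.23.225.147) does not contain 208.55.225.145
  208.55.225.148/30 (208.55.225.148 - 208.55.225.151) does not contain 208.55.225.145
  208.55.225.152/29 (208.55.225.152 - 208.55.225.159) does not contain 208.55.225.145
  208.55.241.144/29 (208.55.241.144 - 208.55.241.151) does not contain 208.55.225.145
  208.55.225.192/27 (208.55.225.192 - 208.55.225.223) does not contain 208.55.225.145
  208.183.225.128/26 (208.183.225.128 - 208.183.225.191) does not contain 208.55.225.145
  208.55.233.0/24 (208.55.233.0 - 208.55.233.255) does not contain 208.55.225.145
Longest matching prefix is /19 -> interface eth1.

eth1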